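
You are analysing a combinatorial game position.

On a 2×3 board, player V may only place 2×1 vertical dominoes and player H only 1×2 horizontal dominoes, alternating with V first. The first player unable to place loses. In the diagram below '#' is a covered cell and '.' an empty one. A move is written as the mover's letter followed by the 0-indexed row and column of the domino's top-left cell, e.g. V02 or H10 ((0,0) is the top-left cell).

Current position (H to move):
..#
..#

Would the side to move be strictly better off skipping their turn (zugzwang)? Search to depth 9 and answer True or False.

ply 1, H at ..#/..# | H00=+1→###/..#*; H10=+1→..#/###
ply 2: ###/..# is terminal -1 (V); from ..#/..# depth 9
if H skipped the turn, V would face:
~ ply 1, V at ..#/..# | V00=+1→#.#/#.#*; V01=+1→.##/.##
~ ply 2: #.#/#.# is terminal -1 (H); from ..#/..# depth 9
compare (H): move=+1 vs pass=-1

zugzwang(..#/..#, H) = False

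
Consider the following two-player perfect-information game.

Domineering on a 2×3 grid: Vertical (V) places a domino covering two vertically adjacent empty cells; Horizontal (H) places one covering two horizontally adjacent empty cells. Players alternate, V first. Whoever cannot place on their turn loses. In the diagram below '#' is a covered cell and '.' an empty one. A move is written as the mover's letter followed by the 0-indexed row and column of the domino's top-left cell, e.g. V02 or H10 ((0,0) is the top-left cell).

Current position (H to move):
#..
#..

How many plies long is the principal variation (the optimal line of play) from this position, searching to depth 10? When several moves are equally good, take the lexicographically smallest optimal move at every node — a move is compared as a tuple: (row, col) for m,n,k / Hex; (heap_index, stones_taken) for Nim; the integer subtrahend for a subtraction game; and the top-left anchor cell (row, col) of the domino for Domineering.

PV length from [#../#..]: 1 ply

ply 1, H at #../#.. | H01=+1→###/#..*; H11=+1→#../###
ply 2: ###/#.. is terminal -1 (V); from #../#.. depth 10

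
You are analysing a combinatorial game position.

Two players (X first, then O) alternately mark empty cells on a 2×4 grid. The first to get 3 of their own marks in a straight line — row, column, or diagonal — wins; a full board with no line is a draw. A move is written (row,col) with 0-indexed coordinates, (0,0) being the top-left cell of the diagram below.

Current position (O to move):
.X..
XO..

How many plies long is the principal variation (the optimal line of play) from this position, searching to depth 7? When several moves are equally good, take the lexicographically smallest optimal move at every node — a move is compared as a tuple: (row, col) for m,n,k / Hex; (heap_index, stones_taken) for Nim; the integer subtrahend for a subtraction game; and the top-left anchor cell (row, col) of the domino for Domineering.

ply 1, O at .X../XO.. | (0,0)=+0→OX../XO..*; (0,2)=+0→.XO./XO..; (0,3)=+0→.X.O/XO..; (1,2)=+0→.X../XOO.; (1,3)=+0→.X../XO.O
ply 2, X at OX../XO.. | (0,2)=+0→OXX./XO..*; (0,3)=+0→OX.X/XO..; (1,2)=+0→OX../XOX.; (1,3)=+0→OX../XO.X
ply 3, O at OXX./XO.. | (0,3)=+0→OXXO/XO..*; (1,2)=-1→OXX./XOO.; (1,3)=-1→OXX./XO.O
ply 4, X at OXXO/XO.. | (1,2)=+0→OXXO/XOX.*; (1,3)=+0→OXXO/XO.X
ply 5, O at OXXO/XOX. | (1,3)=+0→OXXO/XOXO*
ply 6: OXXO/XOXO is terminal +0 (X); from .X../XO.. depth 7

PV length from [.X../XO..]: 5 plies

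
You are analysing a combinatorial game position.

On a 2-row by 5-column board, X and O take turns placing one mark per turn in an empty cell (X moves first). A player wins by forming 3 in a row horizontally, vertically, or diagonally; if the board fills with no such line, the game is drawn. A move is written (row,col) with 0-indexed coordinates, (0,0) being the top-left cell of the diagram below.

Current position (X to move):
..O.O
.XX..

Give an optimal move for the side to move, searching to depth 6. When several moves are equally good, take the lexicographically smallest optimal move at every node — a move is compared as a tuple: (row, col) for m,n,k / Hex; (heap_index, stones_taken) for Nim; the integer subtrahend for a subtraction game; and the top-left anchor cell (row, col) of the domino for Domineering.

ply 1, X at ..O.O/.XX.. | (0,0)=-1→X.O.O/.XX..; (0,1)=-1→.XO.O/.XX..; (0,3)=+1→..OXO/.XX..*; (1,0)=+1→..O.O/XXX..; (1,3)=+1→..O.O/.XXX.; (1,4)=-1→..O.O/.XX.X
ply 2, O at ..OXO/.XX.. | (0,0)=-1→O.OXO/.XX..*; (0,1)=-1→.OOXO/.XX..; (1,0)=-1→..OXO/OXX..; (1,3)=-1→..OXO/.XXO.; (1,4)=-1→..OXO/.XX.O
ply 3, X at O.OXO/.XX.. | (0,1)=+1→OXOXO/.XX..*; (1,0)=+1→O.OXO/XXX..; (1,3)=+1→O.OXO/.XXX.; (1,4)=-1→O.OXO/.XX.X
ply 4, O at OXOXO/.XX.. | (1,0)=-1→OXOXO/OXX..*; (1,3)=-1→OXOXO/.XXO.; (1,4)=-1→OXOXO/.XX.O
ply 5, X at OXOXO/OXX.. | (1,3)=+1→OXOXO/OXXX.*; (1,4)=+0→OXOXO/OXX.X
ply 6: OXOXO/OXXX. is terminal -1 (O); from ..O.O/.XX.. depth 6

X's best at [..O.O/.XX..]: (0,3)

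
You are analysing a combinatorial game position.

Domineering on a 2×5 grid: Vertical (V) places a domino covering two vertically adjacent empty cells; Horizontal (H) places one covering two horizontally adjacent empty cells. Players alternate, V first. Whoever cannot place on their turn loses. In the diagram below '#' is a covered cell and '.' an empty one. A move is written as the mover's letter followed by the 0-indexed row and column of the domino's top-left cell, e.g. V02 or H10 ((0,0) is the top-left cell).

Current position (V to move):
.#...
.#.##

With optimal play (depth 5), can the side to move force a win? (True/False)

[.#.../.#.##] V move#1: V00:-1/##.../##.##, V02:+1/.##../.####*
[.##../.####] H move#2: H03:-1/.####/.####*
[.####/.####] V move#3: V00:+1/#####/#####*
[#####/#####] end (terminal -1, H#4); searched .#.../.#.## to 5

V winning at [.#.../.#.##]: True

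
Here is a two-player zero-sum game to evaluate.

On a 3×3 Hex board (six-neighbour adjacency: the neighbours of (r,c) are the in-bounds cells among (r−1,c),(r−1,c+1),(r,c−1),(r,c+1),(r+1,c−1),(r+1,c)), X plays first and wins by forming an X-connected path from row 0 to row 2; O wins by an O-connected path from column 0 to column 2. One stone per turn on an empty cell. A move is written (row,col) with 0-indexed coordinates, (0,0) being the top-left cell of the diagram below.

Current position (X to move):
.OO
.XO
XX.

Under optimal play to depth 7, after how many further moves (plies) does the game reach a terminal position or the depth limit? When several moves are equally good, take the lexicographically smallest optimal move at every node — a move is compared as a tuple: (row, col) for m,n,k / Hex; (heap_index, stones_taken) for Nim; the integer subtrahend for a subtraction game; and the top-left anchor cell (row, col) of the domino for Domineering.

PV length from [.OO/.XO/XX.]: 2 plies

[.OO/.XO/XX.] X move#1: (0,0):-1/XOO/.XO/XX.*, (1,0):-1/.OO/XXO/XX., (2,2):-1/.OO/.XO/XXX
[XOO/.XO/XX.] O move#2: (1,0):+1/XOO/OXO/XX.*, (2,2):-1/XOO/.XO/XXO
[XOO/OXO/XX.] end (terminal -1, X#3); searched .OO/.XO/XX. to 7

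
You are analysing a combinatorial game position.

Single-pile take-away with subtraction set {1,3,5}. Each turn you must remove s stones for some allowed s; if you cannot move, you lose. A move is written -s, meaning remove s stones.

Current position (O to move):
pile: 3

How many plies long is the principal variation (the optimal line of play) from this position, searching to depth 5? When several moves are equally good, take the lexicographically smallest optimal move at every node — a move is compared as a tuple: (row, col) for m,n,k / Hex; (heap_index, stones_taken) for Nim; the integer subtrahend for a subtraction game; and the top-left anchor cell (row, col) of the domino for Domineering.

p1 O@[3]: -1[2]+1* -3[0]+1
p2 X@[2]: -1[1]-1*
p3 O@[1]: -1[0]+1*
p4 X@[0] terminal -1; root [3] d5

PV length from [3]: 3 plies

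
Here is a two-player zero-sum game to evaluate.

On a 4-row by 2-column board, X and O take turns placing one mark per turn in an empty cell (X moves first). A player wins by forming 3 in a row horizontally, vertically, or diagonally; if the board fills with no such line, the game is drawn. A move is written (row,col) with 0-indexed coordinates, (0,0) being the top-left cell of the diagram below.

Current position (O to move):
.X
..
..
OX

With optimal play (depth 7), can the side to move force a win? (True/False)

p1 O@[.X/../../OX]: (0,0)[OX/../../OX]+0* (1,0)[.X/O./../OX]+0 (1,1)[.X/.O/../OX]+0 (2,0)[.X/../O./OX]+0 (2,1)[.X/../.O/OX]+0
p2 X@[OX/../../OX]: (1,0)[OX/X./../OX]+0* (1,1)[OX/.X/../OX]+0 (2,0)[OX/../X./OX]+0 (2,1)[OX/../.X/OX]+0
p3 O@[OX/X./../OX]: (1,1)[OX/XO/../OX]+0* (2,0)[OX/X./O./OX]+0 (2,1)[OX/X./.O/OX]+0
p4 X@[OX/XO/../OX]: (2,0)[OX/XO/X./OX]+0* (2,1)[OX/XO/.X/OX]+0
p5 O@[OX/XO/X./OX]: (2,1)[OX/XO/XO/OX]+0*
p6 X@[OX/XO/XO/OX] terminal +0; root [.X/../../OX] d7

O winning at [.X/../../OX]: False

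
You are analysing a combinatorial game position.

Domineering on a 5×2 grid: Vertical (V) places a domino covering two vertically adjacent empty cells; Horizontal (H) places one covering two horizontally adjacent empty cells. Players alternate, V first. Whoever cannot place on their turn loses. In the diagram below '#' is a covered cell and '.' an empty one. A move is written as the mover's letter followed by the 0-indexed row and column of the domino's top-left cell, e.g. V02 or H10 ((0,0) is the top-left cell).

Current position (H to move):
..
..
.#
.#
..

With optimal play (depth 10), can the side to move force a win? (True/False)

H winning at [../../.#/.#/..]: True

[../../.#/.#/..] H move#1: H00:+1/##/../.#/.#/..*, H10:+1/../##/.#/.#/.., H40:-1/../../.#/.#/##
[##/../.#/.#/..] V move#2: V10:-1/##/#./##/.#/..*, V20:-1/##/../##/##/.., V30:-1/##/../.#/##/#.
[##/#./##/.#/..] H move#3: H40:+1/##/#./##/.#/##*
[##/#./##/.#/##] end (terminal -1, V#4); searched ../../.#/.#/.. to 10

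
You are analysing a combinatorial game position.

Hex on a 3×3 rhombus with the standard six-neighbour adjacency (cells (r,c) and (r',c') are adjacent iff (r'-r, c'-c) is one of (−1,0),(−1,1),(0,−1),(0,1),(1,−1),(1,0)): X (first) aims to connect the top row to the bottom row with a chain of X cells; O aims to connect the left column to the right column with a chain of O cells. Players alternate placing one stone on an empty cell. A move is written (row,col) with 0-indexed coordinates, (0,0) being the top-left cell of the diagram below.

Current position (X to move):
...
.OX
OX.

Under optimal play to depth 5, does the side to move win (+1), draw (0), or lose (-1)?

value(.../.OX/OX., X) = +1

[.../.OX/OX.] X move#1: (0,0):-1/X../.OX/OX., (0,1):-1/.X./.OX/OX., (0,2):+1/..X/.OX/OX.*, (1,0):-1/.../XOX/OX., (2,2):-1/.../.OX/OXX
[..X/.OX/OX.] end (terminal -1, O#2); searched .../.OX/OX. to 5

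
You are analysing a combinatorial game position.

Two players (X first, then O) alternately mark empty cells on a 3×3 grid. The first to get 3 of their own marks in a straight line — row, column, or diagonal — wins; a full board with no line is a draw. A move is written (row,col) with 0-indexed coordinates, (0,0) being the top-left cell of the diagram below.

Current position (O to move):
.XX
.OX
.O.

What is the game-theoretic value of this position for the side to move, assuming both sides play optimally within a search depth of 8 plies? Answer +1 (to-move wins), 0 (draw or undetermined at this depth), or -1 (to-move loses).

ply 1, O at .XX/.OX/.O. | (0,0)=-1→OXX/.OX/.O.*; (1,0)=-1→.XX/OOX/.O.; (2,0)=-1→.XX/.OX/OO.; (2,2)=-1→.XX/.OX/.OO
ply 2, X at OXX/.OX/.O. | (1,0)=-1→OXX/XOX/.O.; (2,0)=-1→OXX/.OX/XO.; (2,2)=+1→OXX/.OX/.OX*
ply 3: OXX/.OX/.OX is terminal -1 (O); from .XX/.OX/.O. depth 8

value(.XX/.OX/.O., O) = -1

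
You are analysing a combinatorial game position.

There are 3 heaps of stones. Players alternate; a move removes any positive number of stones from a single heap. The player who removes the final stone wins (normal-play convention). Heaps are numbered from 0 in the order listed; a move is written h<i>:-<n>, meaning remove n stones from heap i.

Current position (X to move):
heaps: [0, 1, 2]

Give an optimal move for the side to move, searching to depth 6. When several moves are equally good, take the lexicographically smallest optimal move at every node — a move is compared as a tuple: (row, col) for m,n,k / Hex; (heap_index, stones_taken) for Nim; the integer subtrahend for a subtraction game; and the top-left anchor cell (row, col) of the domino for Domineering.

X's best at [(0,1,2)]: h2:-1

[(0,1,2)] X move#1: h1:-1:-1/(0,0,2), h2:-1:+1/(0,1,1)*, h2:-2:-1/(0,1,0)
[(0,1,1)] O move#2: h1:-1:-1/(0,0,1)*, h2:-1:-1/(0,1,0)
[(0,0,1)] X move#3: h2:-1:+1/(0,0,0)*
[(0,0,0)] end (terminal -1, O#4); searched (0,1,2) to 6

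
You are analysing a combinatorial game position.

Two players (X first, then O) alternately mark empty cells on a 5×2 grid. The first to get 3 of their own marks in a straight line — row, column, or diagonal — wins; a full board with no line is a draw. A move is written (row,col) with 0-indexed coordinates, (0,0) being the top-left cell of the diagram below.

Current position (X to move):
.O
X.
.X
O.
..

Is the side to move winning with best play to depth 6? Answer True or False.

[.O/X./.X/O./..] X move#1: (0,0):+0/XO/X./.X/O./.., (1,1):+0/.O/XX/.X/O./.., (2,0):+1/.O/X./XX/O./..*, (3,1):+1/.O/X./.X/OX/.., (4,0):+0/.O/X./.X/O./X., (4,1):+0/.O/X./.X/O./.X
[.O/X./XX/O./..] O move#2: (0,0):-1/OO/X./XX/O./..*, (1,1):-1/.O/XO/XX/O./.., (3,1):-1/.O/X./XX/OO/.., (4,0):-1/.O/X./XX/O./O., (4,1):-1/.O/X./XX/O./.O
[OO/X./XX/O./..] X move#3: (1,1):+0/OO/XX/XX/O./.., (3,1):+1/OO/X./XX/OX/..*, (4,0):+0/OO/X./XX/O./X., (4,1):+0/OO/X./XX/O./.X
[OO/X./XX/OX/..] O move#4: (1,1):-1/OO/XO/XX/OX/..*, (4,0):-1/OO/X./XX/OX/O., (4,1):-1/OO/X./XX/OX/.O
[OO/XO/XX/OX/..] X move#5: (4,0):+0/OO/XO/XX/OX/X., (4,1):+1/OO/XO/XX/OX/.X*
[OO/XO/XX/OX/.X] end (terminal -1, O#6); searched .O/X./.X/O./.. to 6

X winning at [.O/X./.X/O./..]: True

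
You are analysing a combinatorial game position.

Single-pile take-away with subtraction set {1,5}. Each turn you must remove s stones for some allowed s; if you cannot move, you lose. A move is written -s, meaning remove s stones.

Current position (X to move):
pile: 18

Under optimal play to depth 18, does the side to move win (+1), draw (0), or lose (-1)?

value(18, X) = -1

ply 1, X at 18 | -1=-1→17*; -5=-1→13
ply 2, O at 17 | -1=+1→16*; -5=+1→12
ply 3, X at 16 | -1=-1→15*; -5=-1→11
ply 4, O at 15 | -1=+1→14*; -5=+1→10
ply 5, X at 14 | -1=-1→13*; -5=-1→9
ply 6, O at 13 | -1=+1→12*; -5=+1→8
ply 7, X at 12 | -1=-1→11*; -5=-1→7
ply 8, O at 11 | -1=+1→10*; -5=+1→6
ply 9, X at 10 | -1=-1→9*; -5=-1→5
ply 10, O at 9 | -1=+1→8*; -5=+1→4
ply 11, X at 8 | -1=-1→7*; -5=-1→3
ply 12, O at 7 | -1=+1→6*; -5=+1→2
ply 13, X at 6 | -1=-1→5*; -5=-1→1
ply 14, O at 5 | -1=+1→4*; -5=+1→0
ply 15, X at 4 | -1=-1→3*
ply 16, O at 3 | -1=+1→2*
ply 17, X at 2 | -1=-1→1*
ply 18, O at 1 | -1=+1→0*
ply 19: 0 is terminal -1 (X); from 18 depth 18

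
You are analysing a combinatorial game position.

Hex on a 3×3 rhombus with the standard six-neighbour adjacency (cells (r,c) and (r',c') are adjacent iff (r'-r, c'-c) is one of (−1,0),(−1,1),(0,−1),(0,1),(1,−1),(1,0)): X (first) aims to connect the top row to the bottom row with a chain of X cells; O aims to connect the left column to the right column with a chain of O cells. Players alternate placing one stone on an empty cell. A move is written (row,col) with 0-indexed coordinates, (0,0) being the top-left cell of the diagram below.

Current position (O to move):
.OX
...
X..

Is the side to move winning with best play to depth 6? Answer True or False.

[.OX/.../X..] O move#1: (0,0):-1/OOX/.../X..*, (1,0):-1/.OX/O../X.., (1,1):-1/.OX/.O./X.., (1,2):-1/.OX/..O/X.., (2,1):-1/.OX/.../XO., (2,2):-1/.OX/.../X.O
[OOX/.../X..] X move#2: (1,0):+1/OOX/X../X..*, (1,1):+1/OOX/.X./X.., (1,2):+1/OOX/..X/X.., (2,1):+1/OOX/.../XX., (2,2):+1/OOX/.../X.X
[OOX/X../X..] O move#3: (1,1):-1/OOX/XO./X..*, (1,2):-1/OOX/X.O/X.., (2,1):-1/OOX/X../XO., (2,2):-1/OOX/X../X.O
[OOX/XO./X..] X move#4: (1,2):+1/OOX/XOX/X..*, (2,1):-1/OOX/XO./XX., (2,2):-1/OOX/XO./X.X
[OOX/XOX/X..] O move#5: (2,1):-1/OOX/XOX/XO.*, (2,2):-1/OOX/XOX/X.O
[OOX/XOX/XO.] X move#6: (2,2):+1/OOX/XOX/XOX*
[OOX/XOX/XOX] end (terminal -1, O#7); searched .OX/.../X.. to 6

O winning at [.OX/.../X..]: False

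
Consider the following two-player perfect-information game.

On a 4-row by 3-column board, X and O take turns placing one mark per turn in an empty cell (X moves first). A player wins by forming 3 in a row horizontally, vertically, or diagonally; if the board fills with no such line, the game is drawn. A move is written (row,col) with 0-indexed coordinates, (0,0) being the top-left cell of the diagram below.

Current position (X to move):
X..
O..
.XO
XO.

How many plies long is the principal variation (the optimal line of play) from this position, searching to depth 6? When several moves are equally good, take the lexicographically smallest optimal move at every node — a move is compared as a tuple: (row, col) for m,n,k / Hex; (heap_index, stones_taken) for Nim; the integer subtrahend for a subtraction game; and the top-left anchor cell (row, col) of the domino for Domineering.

PV length from [X../O../.XO/XO.]: 3 plies

[X../O../.XO/XO.] X move#1: (0,1):+1/XX./O../.XO/XO.*, (0,2):+1/X.X/O../.XO/XO., (1,1):+1/X../OX./.XO/XO., (1,2):+1/X../O.X/.XO/XO., (2,0):-1/X../O../XXO/XO., (3,2):-1/X../O../.XO/XOX
[XX./O../.XO/XO.] O move#2: (0,2):-1/XXO/O../.XO/XO.*, (1,1):-1/XX./OO./.XO/XO., (1,2):-1/XX./O.O/.XO/XO., (2,0):-1/XX./O../OXO/XO., (3,2):-1/XX./O../.XO/XOO
[XXO/O../.XO/XO.] X move#3: (1,1):+1/XXO/OX./.XO/XO.*, (1,2):+1/XXO/O.X/.XO/XO., (2,0):-1/XXO/O../XXO/XO., (3,2):-1/XXO/O../.XO/XOX
[XXO/OX./.XO/XO.] end (terminal -1, O#4); searched X../O../.XO/XO. to 6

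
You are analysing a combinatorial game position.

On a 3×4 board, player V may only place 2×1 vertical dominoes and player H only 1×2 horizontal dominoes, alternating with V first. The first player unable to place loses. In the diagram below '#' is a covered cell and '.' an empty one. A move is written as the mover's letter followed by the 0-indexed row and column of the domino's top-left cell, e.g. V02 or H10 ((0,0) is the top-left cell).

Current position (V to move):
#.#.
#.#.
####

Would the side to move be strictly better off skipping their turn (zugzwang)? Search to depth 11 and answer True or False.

zugzwang(#.#./#.#./####, V) = False

p1 V@[#.#./#.#./####]: V01[###./###./####]+1* V03[#.##/#.##/####]+1
p2 H@[###./###./####] terminal -1; root [#.#./#.#./####] d11
pass branch (H moves first from the same position):
  | p1 H@[#.#./#.#./####] terminal -1; root [#.#./#.#./####] d11
V moving scores +1; V passing scores +1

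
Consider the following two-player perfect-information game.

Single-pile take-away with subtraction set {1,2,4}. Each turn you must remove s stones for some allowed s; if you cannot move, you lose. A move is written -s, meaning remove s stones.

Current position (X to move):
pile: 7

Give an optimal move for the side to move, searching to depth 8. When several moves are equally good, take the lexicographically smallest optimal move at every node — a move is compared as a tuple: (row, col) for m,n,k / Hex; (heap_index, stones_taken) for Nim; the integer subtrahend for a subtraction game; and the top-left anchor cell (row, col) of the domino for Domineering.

p1 X@[7]: -1[6]+1* -2[5]-1 -4[3]+1
p2 O@[6]: -1[5]-1* -2[4]-1 -4[2]-1
p3 X@[5]: -1[4]-1 -2[3]+1* -4[1]-1
p4 O@[3]: -1[2]-1* -2[1]-1
p5 X@[2]: -1[1]-1 -2[0]+1*
p6 O@[0] terminal -1; root [7] d8

X's best at [7]: -1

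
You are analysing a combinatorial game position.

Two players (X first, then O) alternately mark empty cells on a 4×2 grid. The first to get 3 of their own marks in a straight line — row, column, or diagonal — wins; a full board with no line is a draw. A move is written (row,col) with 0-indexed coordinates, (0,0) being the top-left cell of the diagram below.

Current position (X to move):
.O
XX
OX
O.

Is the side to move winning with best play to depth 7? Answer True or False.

ply 1, X at .O/XX/OX/O. | (0,0)=+0→XO/XX/OX/O.; (3,1)=+1→.O/XX/OX/OX*
ply 2: .O/XX/OX/OX is terminal -1 (O); from .O/XX/OX/O. depth 7

X winning at [.O/XX/OX/O.]: True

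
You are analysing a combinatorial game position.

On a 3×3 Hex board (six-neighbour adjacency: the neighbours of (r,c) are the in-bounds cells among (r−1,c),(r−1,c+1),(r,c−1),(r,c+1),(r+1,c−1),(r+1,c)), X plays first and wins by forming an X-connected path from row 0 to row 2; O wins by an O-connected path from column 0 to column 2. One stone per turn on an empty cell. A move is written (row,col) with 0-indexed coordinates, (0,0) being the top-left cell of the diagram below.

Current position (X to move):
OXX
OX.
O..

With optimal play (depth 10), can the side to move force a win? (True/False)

X winning at [OXX/OX./O..]: True

p1 X@[OXX/OX./O..]: (1,2)[OXX/OXX/O..]+1* (2,1)[OXX/OX./OX.]+1 (2,2)[OXX/OX./O.X]+1
p2 O@[OXX/OXX/O..]: (2,1)[OXX/OXX/OO.]-1* (2,2)[OXX/OXX/O.O]-1
p3 X@[OXX/OXX/OO.]: (2,2)[OXX/OXX/OOX]+1*
p4 O@[OXX/OXX/OOX] terminal -1; root [OXX/OX./O..] d10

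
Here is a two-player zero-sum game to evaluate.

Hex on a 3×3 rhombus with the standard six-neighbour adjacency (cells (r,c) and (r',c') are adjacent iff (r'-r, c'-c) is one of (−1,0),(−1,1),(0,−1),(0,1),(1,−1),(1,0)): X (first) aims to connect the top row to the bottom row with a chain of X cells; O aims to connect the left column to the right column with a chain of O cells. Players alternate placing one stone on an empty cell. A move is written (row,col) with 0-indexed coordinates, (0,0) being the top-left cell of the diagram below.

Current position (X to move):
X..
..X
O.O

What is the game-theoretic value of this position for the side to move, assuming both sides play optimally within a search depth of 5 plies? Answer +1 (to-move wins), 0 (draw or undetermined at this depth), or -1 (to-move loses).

p1 X@[X../..X/O.O]: (0,1)[XX./..X/O.O]-1 (0,2)[X.X/..X/O.O]-1 (1,0)[X../X.X/O.O]-1 (1,1)[X../.XX/O.O]-1 (2,1)[X../..X/OXO]+1*
p2 O@[X../..X/OXO]: (0,1)[XO./..X/OXO]-1* (0,2)[X.O/..X/OXO]-1 (1,0)[X../O.X/OXO]-1 (1,1)[X../.OX/OXO]-1
p3 X@[XO./..X/OXO]: (0,2)[XOX/..X/OXO]+1* (1,0)[XO./X.X/OXO]+1 (1,1)[XO./.XX/OXO]+1
p4 O@[XOX/..X/OXO] terminal -1; root [X../..X/O.O] d5

value(X../..X/O.O, X) = +1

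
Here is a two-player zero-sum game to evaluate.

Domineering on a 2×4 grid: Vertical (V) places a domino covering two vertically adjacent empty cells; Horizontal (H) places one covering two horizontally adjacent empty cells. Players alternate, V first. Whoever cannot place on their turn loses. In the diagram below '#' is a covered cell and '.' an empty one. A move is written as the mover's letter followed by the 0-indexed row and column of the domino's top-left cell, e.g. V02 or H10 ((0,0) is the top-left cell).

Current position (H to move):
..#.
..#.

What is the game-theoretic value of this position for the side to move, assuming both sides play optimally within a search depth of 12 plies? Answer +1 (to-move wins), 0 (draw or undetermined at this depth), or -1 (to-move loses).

value(..#./..#., H) = +1

ply 1, H at ..#./..#. | H00=+1→###./..#.*; H10=+1→..#./###.
ply 2, V at ###./..#. | V03=-1→####/..##*
ply 3, H at ####/..## | H10=+1→####/####*
ply 4: ####/#### is terminal -1 (V); from ..#./..#. depth 12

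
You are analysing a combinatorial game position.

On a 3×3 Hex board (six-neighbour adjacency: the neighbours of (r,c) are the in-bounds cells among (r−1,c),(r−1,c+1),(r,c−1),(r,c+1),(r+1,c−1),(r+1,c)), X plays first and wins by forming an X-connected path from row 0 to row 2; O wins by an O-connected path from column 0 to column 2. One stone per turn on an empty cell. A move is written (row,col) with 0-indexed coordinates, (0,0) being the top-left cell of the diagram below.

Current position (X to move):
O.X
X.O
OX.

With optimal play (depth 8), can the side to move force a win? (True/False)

X winning at [O.X/X.O/OX.]: True

p1 X@[O.X/X.O/OX.]: (0,1)[OXX/X.O/OX.]-1 (1,1)[O.X/XXO/OX.]+1* (2,2)[O.X/X.O/OXX]-1
p2 O@[O.X/XXO/OX.] terminal -1; root [O.X/X.O/OX.] d8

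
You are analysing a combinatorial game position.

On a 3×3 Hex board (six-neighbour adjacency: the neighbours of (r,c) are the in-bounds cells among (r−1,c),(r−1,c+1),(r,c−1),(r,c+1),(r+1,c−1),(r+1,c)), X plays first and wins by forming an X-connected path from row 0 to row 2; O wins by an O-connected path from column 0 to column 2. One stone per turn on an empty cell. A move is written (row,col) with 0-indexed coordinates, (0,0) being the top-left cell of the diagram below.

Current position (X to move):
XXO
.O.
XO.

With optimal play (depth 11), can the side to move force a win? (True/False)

X winning at [XXO/.O./XO.]: True

ply 1, X at XXO/.O./XO. | (1,0)=+1→XXO/XO./XO.*; (1,2)=-1→XXO/.OX/XO.; (2,2)=-1→XXO/.O./XOX
ply 2: XXO/XO./XO. is terminal -1 (O); from XXO/.O./XO. depth 11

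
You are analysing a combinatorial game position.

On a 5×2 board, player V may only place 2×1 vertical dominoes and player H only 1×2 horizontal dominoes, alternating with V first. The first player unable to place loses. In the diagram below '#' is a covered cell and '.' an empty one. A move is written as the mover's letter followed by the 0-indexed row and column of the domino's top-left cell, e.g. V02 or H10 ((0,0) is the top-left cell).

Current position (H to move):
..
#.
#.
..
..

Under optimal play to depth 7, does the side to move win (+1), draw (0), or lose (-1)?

[../#./#./../..] H move#1: H00:-1/##/#./#./../.., H30:+1/../#./#./##/..*, H40:+1/../#./#./../##
[../#./#./##/..] V move#2: V01:-1/.#/##/#./##/..*, V11:-1/../##/##/##/..
[.#/##/#./##/..] H move#3: H40:+1/.#/##/#./##/##*
[.#/##/#./##/##] end (terminal -1, V#4); searched ../#./#./../.. to 7

value(../#./#./../.., H) = +1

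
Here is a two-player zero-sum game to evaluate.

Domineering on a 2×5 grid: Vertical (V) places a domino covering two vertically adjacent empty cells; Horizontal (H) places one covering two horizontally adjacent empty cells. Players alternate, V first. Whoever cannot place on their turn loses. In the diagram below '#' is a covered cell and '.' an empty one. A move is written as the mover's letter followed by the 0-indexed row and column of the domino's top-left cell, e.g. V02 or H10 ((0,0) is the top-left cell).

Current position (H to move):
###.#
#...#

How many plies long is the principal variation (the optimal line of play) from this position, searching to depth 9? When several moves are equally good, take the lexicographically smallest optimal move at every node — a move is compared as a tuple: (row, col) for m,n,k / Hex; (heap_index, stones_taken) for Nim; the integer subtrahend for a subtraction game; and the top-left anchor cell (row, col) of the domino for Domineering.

p1 H@[###.#/#...#]: H11[###.#/###.#]-1 H12[###.#/#.###]+1*
p2 V@[###.#/#.###] terminal -1; root [###.#/#...#] d9

PV length from [###.#/#...#]: 1 ply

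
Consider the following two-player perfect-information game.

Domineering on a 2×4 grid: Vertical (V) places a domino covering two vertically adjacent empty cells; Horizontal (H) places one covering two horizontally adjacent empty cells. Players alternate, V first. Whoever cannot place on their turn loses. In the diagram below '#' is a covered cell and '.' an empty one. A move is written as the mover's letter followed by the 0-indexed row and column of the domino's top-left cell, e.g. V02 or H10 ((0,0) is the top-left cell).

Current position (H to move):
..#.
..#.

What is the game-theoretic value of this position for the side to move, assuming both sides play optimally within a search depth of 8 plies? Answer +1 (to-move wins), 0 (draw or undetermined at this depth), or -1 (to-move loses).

value(..#./..#., H) = +1

ply 1, H at ..#./..#. | H00=+1→###./..#.*; H10=+1→..#./###.
ply 2, V at ###./..#. | V03=-1→####/..##*
ply 3, H at ####/..## | H10=+1→####/####*
ply 4: ####/#### is terminal -1 (V); from ..#./..#. depth 8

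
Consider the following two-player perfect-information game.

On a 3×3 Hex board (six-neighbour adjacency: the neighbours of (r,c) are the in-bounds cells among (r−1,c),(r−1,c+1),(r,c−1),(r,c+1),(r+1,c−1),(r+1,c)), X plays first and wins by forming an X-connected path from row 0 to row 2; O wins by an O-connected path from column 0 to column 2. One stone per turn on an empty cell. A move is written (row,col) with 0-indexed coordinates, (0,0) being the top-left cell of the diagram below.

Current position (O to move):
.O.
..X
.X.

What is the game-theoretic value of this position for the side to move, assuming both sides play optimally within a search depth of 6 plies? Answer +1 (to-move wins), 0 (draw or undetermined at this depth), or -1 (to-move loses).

[.O./..X/.X.] O move#1: (0,0):-1/OO./..X/.X., (0,2):+1/.OO/..X/.X.*, (1,0):-1/.O./O.X/.X., (1,1):-1/.O./.OX/.X., (2,0):-1/.O./..X/OX., (2,2):-1/.O./..X/.XO
[.OO/..X/.X.] X move#2: (0,0):-1/XOO/..X/.X.*, (1,0):-1/.OO/X.X/.X., (1,1):-1/.OO/.XX/.X., (2,0):-1/.OO/..X/XX., (2,2):-1/.OO/..X/.XX
[XOO/..X/.X.] O move#3: (1,0):+1/XOO/O.X/.X.*, (1,1):+1/XOO/.OX/.X., (2,0):+1/XOO/..X/OX., (2,2):-1/XOO/..X/.XO
[XOO/O.X/.X.] end (terminal -1, X#4); searched .O./..X/.X. to 6

value(.O./..X/.X., O) = +1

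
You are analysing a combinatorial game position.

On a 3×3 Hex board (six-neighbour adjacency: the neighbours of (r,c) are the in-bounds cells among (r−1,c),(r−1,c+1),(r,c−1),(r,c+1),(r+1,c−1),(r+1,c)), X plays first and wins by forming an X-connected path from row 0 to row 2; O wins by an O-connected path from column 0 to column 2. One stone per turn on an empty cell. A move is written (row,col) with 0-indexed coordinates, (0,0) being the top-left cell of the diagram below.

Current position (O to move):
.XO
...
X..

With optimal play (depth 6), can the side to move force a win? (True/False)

[.XO/.../X..] O move#1: (0,0):-1/OXO/.../X..*, (1,0):-1/.XO/O../X.., (1,1):-1/.XO/.O./X.., (1,2):-1/.XO/..O/X.., (2,1):-1/.XO/.../XO., (2,2):-1/.XO/.../X.O
[OXO/.../X..] X move#2: (1,0):+1/OXO/X../X..*, (1,1):+1/OXO/.X./X.., (1,2):+1/OXO/..X/X.., (2,1):+1/OXO/.../XX., (2,2):+1/OXO/.../X.X
[OXO/X../X..] end (terminal -1, O#3); searched .XO/.../X.. to 6

O winning at [.XO/.../X..]: False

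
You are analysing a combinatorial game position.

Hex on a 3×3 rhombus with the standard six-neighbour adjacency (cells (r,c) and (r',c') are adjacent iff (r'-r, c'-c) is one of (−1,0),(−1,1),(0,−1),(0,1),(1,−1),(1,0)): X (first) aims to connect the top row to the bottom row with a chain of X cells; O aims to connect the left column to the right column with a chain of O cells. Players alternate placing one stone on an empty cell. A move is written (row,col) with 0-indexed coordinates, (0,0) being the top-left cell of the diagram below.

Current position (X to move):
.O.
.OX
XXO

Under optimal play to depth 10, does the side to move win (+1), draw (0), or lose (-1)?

value(.O./.OX/XXO, X) = +1

p1 X@[.O./.OX/XXO]: (0,0)[XO./.OX/XXO]+1* (0,2)[.OX/.OX/XXO]+1 (1,0)[.O./XOX/XXO]+1
p2 O@[XO./.OX/XXO]: (0,2)[XOO/.OX/XXO]-1* (1,0)[XO./OOX/XXO]-1
p3 X@[XOO/.OX/XXO]: (1,0)[XOO/XOX/XXO]+1*
p4 O@[XOO/XOX/XXO] terminal -1; root [.O./.OX/XXO] d10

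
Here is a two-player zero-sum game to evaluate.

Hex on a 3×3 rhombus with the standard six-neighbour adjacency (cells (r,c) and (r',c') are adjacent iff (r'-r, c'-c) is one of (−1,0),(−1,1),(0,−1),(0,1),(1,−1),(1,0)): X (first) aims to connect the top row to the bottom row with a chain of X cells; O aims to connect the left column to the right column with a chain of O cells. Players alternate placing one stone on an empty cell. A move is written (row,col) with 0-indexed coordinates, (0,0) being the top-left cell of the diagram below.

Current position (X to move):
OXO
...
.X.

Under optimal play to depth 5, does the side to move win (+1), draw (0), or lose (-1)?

[OXO/.../.X.] X move#1: (1,0):+1/OXO/X../.X.*, (1,1):+1/OXO/.X./.X., (1,2):-1/OXO/..X/.X., (2,0):+1/OXO/.../XX., (2,2):-1/OXO/.../.XX
[OXO/X../.X.] O move#2: (1,1):-1/OXO/XO./.X.*, (1,2):-1/OXO/X.O/.X., (2,0):-1/OXO/X../OX., (2,2):-1/OXO/X../.XO
[OXO/XO./.X.] X move#3: (1,2):-1/OXO/XOX/.X., (2,0):+1/OXO/XO./XX.*, (2,2):-1/OXO/XO./.XX
[OXO/XO./XX.] end (terminal -1, O#4); searched OXO/.../.X. to 5

value(OXO/.../.X., X) = +1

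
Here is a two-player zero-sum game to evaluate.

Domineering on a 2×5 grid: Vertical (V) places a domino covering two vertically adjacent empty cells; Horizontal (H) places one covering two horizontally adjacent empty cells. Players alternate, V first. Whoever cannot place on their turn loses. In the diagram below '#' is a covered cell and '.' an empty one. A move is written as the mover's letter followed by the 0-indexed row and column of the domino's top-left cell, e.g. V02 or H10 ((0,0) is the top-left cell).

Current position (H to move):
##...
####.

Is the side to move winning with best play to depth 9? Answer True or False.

p1 H@[##.../####.]: H02[####./####.]-1 H03[##.##/####.]+1*
p2 V@[##.##/####.] terminal -1; root [##.../####.] d9

H winning at [##.../####.]: True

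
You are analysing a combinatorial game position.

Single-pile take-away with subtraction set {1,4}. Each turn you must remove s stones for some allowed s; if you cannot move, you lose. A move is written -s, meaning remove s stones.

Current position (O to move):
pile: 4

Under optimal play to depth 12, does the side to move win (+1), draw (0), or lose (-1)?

ply 1, O at 4 | -1=-1→3; -4=+1→0*
ply 2: 0 is terminal -1 (X); from 4 depth 12

value(4, O) = +1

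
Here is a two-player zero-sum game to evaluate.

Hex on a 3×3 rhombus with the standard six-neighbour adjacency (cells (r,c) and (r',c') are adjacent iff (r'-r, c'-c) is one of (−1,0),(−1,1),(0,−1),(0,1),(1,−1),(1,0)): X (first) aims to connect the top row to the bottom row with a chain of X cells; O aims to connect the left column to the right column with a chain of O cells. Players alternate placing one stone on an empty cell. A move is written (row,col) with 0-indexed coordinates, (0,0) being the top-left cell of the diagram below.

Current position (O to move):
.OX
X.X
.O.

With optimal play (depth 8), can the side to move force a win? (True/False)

ply 1, O at .OX/X.X/.O. | (0,0)=-1→OOX/X.X/.O.*; (1,1)=-1→.OX/XOX/.O.; (2,0)=-1→.OX/X.X/OO.; (2,2)=-1→.OX/X.X/.OO
ply 2, X at OOX/X.X/.O. | (1,1)=+1→OOX/XXX/.O.*; (2,0)=+1→OOX/X.X/XO.; (2,2)=+1→OOX/X.X/.OX
ply 3, O at OOX/XXX/.O. | (2,0)=-1→OOX/XXX/OO.*; (2,2)=-1→OOX/XXX/.OO
ply 4, X at OOX/XXX/OO. | (2,2)=+1→OOX/XXX/OOX*
ply 5: OOX/XXX/OOX is terminal -1 (O); from .OX/X.X/.O. depth 8

O winning at [.OX/X.X/.O.]: False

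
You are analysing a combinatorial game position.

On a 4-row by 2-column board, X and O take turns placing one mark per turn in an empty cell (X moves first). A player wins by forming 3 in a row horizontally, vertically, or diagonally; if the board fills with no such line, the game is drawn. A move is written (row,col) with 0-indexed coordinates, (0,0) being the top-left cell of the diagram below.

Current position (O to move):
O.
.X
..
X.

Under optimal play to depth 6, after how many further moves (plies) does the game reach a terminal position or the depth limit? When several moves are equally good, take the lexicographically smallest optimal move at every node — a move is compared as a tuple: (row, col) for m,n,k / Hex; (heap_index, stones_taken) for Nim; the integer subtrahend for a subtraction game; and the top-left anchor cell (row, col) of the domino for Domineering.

PV length from [O./.X/../X.]: 5 plies

p1 O@[O./.X/../X.]: (0,1)[OO/.X/../X.]+0* (1,0)[O./OX/../X.]+0 (2,0)[O./.X/O./X.]+0 (2,1)[O./.X/.O/X.]+0 (3,1)[O./.X/../XO]+0
p2 X@[OO/.X/../X.]: (1,0)[OO/XX/../X.]+0* (2,0)[OO/.X/X./X.]+0 (2,1)[OO/.X/.X/X.]+0 (3,1)[OO/.X/../XX]+0
p3 O@[OO/XX/../X.]: (2,0)[OO/XX/O./X.]+0* (2,1)[OO/XX/.O/X.]-1 (3,1)[OO/XX/../XO]-1
p4 X@[OO/XX/O./X.]: (2,1)[OO/XX/OX/X.]+0* (3,1)[OO/XX/O./XX]+0
p5 O@[OO/XX/OX/X.]: (3,1)[OO/XX/OX/XO]+0*
p6 X@[OO/XX/OX/XO] terminal +0; root [O./.X/../X.] d6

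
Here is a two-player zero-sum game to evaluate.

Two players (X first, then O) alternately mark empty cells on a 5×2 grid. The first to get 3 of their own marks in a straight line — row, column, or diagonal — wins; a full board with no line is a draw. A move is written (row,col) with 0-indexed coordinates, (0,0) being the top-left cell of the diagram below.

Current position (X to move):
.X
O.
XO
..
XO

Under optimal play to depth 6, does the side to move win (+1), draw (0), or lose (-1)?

value(.X/O./XO/../XO, X) = +1

[.X/O./XO/../XO] X move#1: (0,0):-1/XX/O./XO/../XO, (1,1):-1/.X/OX/XO/../XO, (3,0):+1/.X/O./XO/X./XO*, (3,1):+0/.X/O./XO/.X/XO
[.X/O./XO/X./XO] end (terminal -1, O#2); searched .X/O./XO/../XO to 6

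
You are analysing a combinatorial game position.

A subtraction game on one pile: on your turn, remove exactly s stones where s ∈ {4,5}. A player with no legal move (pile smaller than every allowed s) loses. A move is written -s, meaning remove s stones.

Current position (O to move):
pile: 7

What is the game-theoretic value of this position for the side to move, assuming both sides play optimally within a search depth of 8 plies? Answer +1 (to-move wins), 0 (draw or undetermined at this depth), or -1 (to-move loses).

value(7, O) = +1

ply 1, O at 7 | -4=+1→3*; -5=+1→2
ply 2: 3 is terminal -1 (X); from 7 depth 8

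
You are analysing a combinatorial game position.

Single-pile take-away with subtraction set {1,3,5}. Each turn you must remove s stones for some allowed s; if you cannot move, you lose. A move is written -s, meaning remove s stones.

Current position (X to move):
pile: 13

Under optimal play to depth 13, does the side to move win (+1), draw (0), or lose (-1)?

value(13, X) = +1

ply 1, X at 13 | -1=+1→12*; -3=+1→10; -5=+1→8
ply 2, O at 12 | -1=-1→11*; -3=-1→9; -5=-1→7
ply 3, X at 11 | -1=+1→10*; -3=+1→8; -5=+1→6
ply 4, O at 10 | -1=-1→9*; -3=-1→7; -5=-1→5
ply 5, X at 9 | -1=+1→8*; -3=+1→6; -5=+1→4
ply 6, O at 8 | -1=-1→7*; -3=-1→5; -5=-1→3
ply 7, X at 7 | -1=+1→6*; -3=+1→4; -5=+1→2
ply 8, O at 6 | -1=-1→5*; -3=-1→3; -5=-1→1
ply 9, X at 5 | -1=+1→4*; -3=+1→2; -5=+1→0
ply 10, O at 4 | -1=-1→3*; -3=-1→1
ply 11, X at 3 | -1=+1→2*; -3=+1→0
ply 12, O at 2 | -1=-1→1*
ply 13, X at 1 | -1=+1→0*
ply 14: 0 is terminal -1 (O); from 13 depth 13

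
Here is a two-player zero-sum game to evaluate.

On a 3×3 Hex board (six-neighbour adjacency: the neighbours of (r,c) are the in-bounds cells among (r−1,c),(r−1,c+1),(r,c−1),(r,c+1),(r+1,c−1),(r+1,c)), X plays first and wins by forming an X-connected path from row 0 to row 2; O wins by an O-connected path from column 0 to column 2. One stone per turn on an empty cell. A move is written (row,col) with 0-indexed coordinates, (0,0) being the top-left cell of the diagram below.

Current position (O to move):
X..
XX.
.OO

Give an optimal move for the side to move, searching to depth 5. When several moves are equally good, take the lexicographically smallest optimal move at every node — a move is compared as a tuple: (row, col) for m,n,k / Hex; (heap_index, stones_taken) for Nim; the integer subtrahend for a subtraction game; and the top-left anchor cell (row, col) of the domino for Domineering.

p1 O@[X../XX./.OO]: (0,1)[XO./XX./.OO]-1 (0,2)[X.O/XX./.OO]-1 (1,2)[X../XXO/.OO]-1 (2,0)[X../XX./OOO]+1*
p2 X@[X../XX./OOO] terminal -1; root [X../XX./.OO] d5

O's best at [X../XX./.OO]: (2,0)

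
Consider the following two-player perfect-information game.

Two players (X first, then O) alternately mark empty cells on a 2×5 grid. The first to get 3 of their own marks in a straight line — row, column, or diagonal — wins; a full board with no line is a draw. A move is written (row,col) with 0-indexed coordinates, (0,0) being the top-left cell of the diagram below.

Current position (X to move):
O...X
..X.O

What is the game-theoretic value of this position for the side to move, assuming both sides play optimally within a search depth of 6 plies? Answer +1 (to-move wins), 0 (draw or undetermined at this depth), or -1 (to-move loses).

value(O...X/..X.O, X) = +1

[O...X/..X.O] X move#1: (0,1):+0/OX..X/..X.O, (0,2):+1/O.X.X/..X.O*, (0,3):+0/O..XX/..X.O, (1,0):+0/O...X/X.X.O, (1,1):+1/O...X/.XX.O, (1,3):+0/O...X/..XXO
[O.X.X/..X.O] O move#2: (0,1):-1/OOX.X/..X.O*, (0,3):-1/O.XOX/..X.O, (1,0):-1/O.X.X/O.X.O, (1,1):-1/O.X.X/.OX.O, (1,3):-1/O.X.X/..XOO
[OOX.X/..X.O] X move#3: (0,3):+1/OOXXX/..X.O*, (1,0):+1/OOX.X/X.X.O, (1,1):+1/OOX.X/.XX.O, (1,3):+1/OOX.X/..XXO
[OOXXX/..X.O] end (terminal -1, O#4); searched O...X/..X.O to 6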